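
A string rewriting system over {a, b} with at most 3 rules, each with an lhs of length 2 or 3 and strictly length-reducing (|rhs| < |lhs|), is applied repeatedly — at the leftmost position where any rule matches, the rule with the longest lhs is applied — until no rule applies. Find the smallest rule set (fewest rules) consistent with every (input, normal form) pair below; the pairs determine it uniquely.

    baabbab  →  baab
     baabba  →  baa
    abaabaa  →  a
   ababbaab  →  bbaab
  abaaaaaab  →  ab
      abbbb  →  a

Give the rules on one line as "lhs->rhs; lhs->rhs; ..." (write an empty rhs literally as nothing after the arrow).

  | baabbab => baaaab => baab
  | baabba => baaaa => baa
  | abaabaa => abaa => a
  | ababbaab => bbaab

aaa->a; aba->; abb->aa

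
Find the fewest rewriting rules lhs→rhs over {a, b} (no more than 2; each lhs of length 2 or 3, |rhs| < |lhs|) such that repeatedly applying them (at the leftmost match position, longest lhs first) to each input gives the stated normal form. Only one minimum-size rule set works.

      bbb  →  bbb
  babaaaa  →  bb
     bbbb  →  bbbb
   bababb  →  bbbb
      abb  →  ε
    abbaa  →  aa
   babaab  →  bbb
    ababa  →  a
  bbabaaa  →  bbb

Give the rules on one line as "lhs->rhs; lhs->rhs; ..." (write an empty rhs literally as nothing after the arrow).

  | bbb
  | babaaaa => bbaaaa => bbaaa => bbaa => bba => bb
  | bbbb
  | bababb => bbabb => bbbb

abb->; ba->b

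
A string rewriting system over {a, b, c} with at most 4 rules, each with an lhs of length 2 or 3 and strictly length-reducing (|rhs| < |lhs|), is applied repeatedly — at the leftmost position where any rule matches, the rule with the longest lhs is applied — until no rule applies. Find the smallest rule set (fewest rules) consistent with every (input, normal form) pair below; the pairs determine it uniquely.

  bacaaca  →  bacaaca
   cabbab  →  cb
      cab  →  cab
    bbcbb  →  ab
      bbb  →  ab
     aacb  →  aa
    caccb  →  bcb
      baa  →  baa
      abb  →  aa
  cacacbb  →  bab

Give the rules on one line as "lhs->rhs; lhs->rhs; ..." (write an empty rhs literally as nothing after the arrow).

aaa->; acb->a; bb->a; cac->b

  | bacaaca
  | cabbab => caaab => cb
  | cab
  | bbcbb => acbb => ab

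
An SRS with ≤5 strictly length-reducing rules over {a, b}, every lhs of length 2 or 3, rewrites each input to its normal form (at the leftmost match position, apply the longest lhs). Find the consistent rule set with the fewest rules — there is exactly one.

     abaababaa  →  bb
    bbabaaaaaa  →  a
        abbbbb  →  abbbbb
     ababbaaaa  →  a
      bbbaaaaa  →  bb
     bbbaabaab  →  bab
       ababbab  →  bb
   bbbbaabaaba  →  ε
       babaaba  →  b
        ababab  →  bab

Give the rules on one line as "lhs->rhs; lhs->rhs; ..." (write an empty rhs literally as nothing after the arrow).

  | abaababaa => ababaa => baa => bb
  | bbabaaaaaa => aabaaaaaa => bbaaaaaa => aaaaaaa => aaaaa => aaa => a
  | abbbbb
  | ababbaaaa => bbaaaa => aaaaa => aaa => a

aa->b; aaa->a; aba->; bba->aa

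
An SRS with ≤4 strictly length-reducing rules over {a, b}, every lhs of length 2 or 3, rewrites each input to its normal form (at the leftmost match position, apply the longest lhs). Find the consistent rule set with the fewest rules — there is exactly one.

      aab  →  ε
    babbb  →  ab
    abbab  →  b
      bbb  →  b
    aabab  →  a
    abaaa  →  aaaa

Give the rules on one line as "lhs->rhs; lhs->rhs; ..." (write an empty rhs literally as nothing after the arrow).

  | aab => bb => ε
  | babbb => abbb => ab
  | abbab => aabb => bbb => b
  | bbb => b

aab->bb; ba->a; bb->; bba->ab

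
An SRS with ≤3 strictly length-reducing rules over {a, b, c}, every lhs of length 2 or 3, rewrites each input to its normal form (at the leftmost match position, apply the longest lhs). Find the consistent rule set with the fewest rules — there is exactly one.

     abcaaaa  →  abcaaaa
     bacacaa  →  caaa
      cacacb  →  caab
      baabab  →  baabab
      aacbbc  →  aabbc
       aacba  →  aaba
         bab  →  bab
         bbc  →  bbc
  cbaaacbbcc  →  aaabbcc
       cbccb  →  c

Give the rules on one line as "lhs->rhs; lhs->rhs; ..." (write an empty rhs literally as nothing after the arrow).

ac->a; bac->c; cb->

  | abcaaaa
  | bacacaa => cacaa => caaa
  | cacacb => caacb => caab
  | baabab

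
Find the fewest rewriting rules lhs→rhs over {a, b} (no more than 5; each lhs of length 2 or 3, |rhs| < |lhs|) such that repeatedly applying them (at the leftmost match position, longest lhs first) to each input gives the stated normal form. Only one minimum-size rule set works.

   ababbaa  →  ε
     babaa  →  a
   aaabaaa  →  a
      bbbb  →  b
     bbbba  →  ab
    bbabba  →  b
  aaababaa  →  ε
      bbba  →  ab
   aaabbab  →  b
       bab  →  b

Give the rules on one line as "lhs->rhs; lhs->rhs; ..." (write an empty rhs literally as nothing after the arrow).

aa->; ba->; bb->b; bba->ab

  | ababbaa => abbaa => aaba => ba => ε
  | babaa => baa => a
  | aaabaaa => abaaa => aaa => a
  | bbbb => bbb => bb => b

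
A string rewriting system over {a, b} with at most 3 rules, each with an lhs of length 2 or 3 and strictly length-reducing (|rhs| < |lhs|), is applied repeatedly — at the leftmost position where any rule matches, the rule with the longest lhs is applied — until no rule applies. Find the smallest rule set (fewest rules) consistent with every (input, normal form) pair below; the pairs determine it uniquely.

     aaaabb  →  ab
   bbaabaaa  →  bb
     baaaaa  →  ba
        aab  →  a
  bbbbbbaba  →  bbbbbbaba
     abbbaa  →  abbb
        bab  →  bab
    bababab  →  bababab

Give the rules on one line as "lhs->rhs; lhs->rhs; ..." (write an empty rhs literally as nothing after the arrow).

aa->; aab->a

  | aaaabb => aabb => ab
  | bbaabaaa => bbaaaa => bbaa => bb
  | baaaaa => baaa => ba
  | aab => a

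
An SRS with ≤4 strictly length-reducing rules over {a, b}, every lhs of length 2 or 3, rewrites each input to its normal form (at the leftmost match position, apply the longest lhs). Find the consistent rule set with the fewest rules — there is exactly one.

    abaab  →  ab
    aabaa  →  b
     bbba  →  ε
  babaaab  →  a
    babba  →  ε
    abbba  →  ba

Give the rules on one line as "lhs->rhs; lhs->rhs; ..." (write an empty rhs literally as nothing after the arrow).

  | abaab => ab
  | aabaa => baa => b
  | bbba => aba => ε
  | babaaab => baab => bb => a

aa->; aaa->ba; aba->; bb->a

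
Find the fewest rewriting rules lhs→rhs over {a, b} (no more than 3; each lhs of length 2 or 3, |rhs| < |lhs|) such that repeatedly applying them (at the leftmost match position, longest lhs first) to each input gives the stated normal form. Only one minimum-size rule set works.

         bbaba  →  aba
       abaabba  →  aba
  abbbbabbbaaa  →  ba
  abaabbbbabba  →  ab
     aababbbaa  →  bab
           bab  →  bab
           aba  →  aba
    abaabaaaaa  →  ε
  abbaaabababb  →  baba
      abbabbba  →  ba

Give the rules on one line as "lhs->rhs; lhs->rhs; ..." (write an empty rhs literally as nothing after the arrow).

  | bbaba => aba
  | abaabba => abbba => aba
  | abbbbabbbaaa => abbabbbaaa => aabbbaaa => bbbaaa => baaa => ba
  | abaabbbbabba => abbbbbabba => abbbabba => ababba => abaa => ab

aa->; bb->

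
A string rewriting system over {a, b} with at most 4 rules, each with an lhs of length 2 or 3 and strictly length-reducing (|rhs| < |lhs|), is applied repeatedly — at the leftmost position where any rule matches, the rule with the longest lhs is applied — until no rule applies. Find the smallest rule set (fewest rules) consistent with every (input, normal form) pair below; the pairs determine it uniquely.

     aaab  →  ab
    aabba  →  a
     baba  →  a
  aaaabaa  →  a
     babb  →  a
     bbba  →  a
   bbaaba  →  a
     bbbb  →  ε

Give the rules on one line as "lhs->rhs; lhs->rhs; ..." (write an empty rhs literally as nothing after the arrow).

  | aaab => aab => ab
  | aabba => abba => aa => a
  | baba => aba => aa => a
  | aaaabaa => aaabaa => aabaa => abaa => aaa => aa => a

aa->a; ba->a; bb->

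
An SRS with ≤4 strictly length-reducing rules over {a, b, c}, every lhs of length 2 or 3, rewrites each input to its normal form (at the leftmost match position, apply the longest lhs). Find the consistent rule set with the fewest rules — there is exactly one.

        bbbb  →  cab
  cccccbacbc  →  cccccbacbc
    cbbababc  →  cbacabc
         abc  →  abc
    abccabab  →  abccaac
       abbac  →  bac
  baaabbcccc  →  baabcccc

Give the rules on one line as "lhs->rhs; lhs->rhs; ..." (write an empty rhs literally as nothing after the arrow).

abb->b; bab->ac; bbb->ca

  | bbbb => cab
  | cccccbacbc
  | cbbababc => cbacabc
  | abc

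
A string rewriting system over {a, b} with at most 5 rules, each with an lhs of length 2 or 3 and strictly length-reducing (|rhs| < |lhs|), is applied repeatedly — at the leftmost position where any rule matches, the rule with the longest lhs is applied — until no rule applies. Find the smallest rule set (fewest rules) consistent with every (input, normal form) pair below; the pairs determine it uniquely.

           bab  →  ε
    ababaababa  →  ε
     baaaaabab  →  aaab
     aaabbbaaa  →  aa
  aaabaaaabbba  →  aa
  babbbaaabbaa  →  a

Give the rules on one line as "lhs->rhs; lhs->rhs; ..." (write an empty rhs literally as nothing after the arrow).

  | bab => ε
  | ababaababa => baababa => ababa => ba => ε
  | baaaaabab => aaaabab => aaab
  | aaabbbaaa => aabbaaa => abaaa => aa

aba->; abb->b; ba->; bab->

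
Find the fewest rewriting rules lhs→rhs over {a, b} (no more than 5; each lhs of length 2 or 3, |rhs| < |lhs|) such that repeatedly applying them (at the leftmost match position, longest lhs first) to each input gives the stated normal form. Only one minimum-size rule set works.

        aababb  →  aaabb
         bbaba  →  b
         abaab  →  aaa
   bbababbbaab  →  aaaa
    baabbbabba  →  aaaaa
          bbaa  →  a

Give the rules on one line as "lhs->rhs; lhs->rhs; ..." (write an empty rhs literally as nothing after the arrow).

  | aababb => aaabb
  | bbaba => bba => b
  | abaab => abbb => aaa
  | bbababbbaab => bbabbbaab => bbbbaab => aabaab => aabbb => aaaa

ba->a; baa->bb; bba->b; bbb->aa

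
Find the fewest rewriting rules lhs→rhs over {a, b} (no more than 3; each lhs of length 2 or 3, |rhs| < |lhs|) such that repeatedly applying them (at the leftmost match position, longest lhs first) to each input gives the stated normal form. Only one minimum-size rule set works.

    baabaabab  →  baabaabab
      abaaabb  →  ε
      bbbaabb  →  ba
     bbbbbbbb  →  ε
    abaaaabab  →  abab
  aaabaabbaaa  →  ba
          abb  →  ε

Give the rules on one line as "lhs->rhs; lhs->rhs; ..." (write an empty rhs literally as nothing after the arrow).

aaa->b; abb->; bb->

  | baabaabab
  | abaaabb => abbbb => bb => ε
  | bbbaabb => baabb => ba
  | bbbbbbbb => bbbbbb => bbbb => bb => ε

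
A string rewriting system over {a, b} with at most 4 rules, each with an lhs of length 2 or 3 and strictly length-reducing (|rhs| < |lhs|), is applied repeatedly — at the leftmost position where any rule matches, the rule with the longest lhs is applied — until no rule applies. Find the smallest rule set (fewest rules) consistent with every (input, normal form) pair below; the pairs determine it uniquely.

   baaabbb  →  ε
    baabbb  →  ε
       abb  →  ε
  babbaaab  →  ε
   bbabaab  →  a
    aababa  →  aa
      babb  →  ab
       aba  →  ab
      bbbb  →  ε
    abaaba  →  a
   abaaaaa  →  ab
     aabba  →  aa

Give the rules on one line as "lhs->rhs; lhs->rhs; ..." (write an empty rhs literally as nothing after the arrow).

  | baaabbb => baabbb => babbb => bbbb => abb => ε
  | baabbb => babbb => bbbb => abb => ε
  | abb => ε
  | babbaaab => bbbaaab => abaaab => abaab => abab => abb => ε

abb->; ba->b; bb->a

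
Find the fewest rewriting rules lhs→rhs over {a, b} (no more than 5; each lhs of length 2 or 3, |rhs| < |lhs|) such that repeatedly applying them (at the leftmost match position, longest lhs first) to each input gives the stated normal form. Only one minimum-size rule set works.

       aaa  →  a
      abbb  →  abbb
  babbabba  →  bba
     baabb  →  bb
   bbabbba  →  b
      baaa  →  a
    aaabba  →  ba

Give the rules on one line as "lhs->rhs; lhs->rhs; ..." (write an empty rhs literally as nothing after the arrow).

aa->a; aab->; baa->; bab->ba

  | aaa => aa => a
  | abbb
  | babbabba => bababba => baabba => bba
  | baabb => bb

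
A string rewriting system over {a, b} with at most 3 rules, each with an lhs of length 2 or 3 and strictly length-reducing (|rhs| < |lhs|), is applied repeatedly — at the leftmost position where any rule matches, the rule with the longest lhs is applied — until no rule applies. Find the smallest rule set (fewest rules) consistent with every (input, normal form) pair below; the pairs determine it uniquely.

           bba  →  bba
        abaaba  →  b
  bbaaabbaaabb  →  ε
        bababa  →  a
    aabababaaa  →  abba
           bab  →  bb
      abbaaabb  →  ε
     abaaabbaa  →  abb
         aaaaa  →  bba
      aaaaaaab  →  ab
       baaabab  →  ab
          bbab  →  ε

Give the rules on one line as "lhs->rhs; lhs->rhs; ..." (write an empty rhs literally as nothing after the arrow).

aa->b; bab->bb; bbb->

  | bba
  | abaaba => abbba => aa => b
  | bbaaabbaaabb => bbbabbaaabb => abbaaabb => abbbabb => aabb => bbb => ε
  | bababa => bbaba => bbba => a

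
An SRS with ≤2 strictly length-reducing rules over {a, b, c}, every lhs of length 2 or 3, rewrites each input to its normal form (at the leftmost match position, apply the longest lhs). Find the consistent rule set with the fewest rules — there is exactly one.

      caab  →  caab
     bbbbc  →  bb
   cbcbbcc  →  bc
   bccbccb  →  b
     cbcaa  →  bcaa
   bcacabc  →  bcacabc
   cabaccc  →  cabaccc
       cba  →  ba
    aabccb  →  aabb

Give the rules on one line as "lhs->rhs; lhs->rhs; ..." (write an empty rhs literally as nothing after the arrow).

  | caab
  | bbbbc => bb
  | cbcbbcc => bcbbcc => bbbcc => bc
  | bccbccb => bcbccb => bbccb => cb => b

bbc->; cb->b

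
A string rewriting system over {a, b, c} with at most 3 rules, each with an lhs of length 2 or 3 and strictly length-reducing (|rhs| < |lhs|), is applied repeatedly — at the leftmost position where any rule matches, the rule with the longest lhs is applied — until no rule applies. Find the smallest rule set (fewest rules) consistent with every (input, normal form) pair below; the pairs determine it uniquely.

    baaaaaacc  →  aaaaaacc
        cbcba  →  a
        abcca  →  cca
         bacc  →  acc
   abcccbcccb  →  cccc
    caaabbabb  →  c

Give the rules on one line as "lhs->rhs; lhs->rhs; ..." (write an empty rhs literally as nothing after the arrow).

  | baaaaaacc => aaaaaacc
  | cbcba => cba => a
  | abcca => cca
  | bacc => acc

ab->; ba->a; cb->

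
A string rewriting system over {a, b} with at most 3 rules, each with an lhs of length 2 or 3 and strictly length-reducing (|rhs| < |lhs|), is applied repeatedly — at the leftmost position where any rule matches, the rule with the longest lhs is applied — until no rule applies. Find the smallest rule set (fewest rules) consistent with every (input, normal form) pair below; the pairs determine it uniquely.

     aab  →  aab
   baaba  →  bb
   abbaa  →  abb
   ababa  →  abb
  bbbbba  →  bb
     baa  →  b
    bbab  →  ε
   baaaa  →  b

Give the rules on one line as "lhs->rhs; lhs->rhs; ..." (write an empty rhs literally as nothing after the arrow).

  | aab
  | baaba => baba => bba => bb
  | abbaa => abba => abb
  | ababa => abba => abb

ba->b; bbb->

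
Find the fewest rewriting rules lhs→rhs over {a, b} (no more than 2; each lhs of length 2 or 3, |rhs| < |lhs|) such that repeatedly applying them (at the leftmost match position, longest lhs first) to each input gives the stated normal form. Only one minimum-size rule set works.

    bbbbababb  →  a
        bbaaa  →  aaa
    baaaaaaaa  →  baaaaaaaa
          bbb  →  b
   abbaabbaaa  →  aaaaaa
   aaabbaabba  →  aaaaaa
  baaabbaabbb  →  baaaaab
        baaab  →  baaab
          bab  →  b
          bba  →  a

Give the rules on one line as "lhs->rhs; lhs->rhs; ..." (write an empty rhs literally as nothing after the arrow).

  | bbbbababb => bbababb => ababb => abb => a
  | bbaaa => aaa
  | baaaaaaaa
  | bbb => b

bab->b; bb->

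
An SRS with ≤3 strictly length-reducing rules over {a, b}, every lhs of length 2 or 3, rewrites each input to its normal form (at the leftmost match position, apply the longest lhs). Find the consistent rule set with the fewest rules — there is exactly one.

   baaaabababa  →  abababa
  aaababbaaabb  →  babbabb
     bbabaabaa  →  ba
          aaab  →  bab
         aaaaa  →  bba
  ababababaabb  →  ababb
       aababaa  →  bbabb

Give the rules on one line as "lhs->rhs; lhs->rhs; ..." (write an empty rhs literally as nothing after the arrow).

aa->b; bbb->a

  | baaaabababa => bbaabababa => bbbbababa => abababa
  | aaababbaaabb => bababbaaabb => bababbbabb => babaaabb => babbabb
  | bbabaabaa => bbabbbaa => bbaaaa => bbbaa => aaa => ba
  | aaab => bab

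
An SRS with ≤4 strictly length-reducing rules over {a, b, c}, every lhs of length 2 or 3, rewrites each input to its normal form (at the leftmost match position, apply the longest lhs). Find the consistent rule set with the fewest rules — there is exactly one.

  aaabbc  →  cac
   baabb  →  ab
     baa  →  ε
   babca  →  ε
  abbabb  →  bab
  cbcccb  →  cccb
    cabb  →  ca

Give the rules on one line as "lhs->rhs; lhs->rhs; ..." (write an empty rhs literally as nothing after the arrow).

  | aaabbc => cabbc => cac
  | baabb => bbab => ab
  | baa => bc => ε
  | babca => baa => bc => ε

aa->c; aab->ba; bb->; bc->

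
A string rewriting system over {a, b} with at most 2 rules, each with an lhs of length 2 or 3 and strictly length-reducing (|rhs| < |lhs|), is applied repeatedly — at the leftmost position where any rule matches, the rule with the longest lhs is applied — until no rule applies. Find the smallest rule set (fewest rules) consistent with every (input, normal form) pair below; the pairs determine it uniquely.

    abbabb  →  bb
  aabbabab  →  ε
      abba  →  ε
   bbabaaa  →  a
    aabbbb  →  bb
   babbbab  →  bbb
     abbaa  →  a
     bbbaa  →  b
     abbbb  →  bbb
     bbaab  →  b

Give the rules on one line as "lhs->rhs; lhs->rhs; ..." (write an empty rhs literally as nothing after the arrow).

ab->; ba->

  | abbabb => babb => bb
  | aabbabab => ababab => abab => ab => ε
  | abba => ba => ε
  | bbabaaa => bbaaa => baa => a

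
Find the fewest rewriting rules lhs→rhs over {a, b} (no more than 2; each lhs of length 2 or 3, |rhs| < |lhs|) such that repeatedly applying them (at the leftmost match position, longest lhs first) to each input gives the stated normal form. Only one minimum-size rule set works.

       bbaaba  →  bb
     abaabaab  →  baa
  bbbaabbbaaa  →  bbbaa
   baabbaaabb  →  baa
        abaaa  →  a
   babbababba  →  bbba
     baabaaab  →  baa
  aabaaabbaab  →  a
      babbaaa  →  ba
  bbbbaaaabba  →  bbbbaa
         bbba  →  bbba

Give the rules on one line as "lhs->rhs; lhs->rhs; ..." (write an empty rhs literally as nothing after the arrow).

  | bbaaba => bbaaa => bb
  | abaabaab => aaabaab => baab => baa
  | bbbaabbbaaa => bbbaabbaaa => bbbaabaaa => bbbaaaaa => bbbaa
  | baabbaaabb => baabaaabb => baaaaabb => baabb => baab => baa

aaa->; ab->a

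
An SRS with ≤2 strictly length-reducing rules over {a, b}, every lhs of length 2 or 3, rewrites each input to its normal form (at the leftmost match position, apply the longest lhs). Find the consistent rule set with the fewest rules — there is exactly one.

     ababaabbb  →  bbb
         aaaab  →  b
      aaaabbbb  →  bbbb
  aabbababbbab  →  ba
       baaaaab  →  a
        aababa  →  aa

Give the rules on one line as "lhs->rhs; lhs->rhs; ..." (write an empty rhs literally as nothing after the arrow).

ab->b; bab->a

  | ababaabbb => babaabbb => aaabbb => aabbb => abbb => bbb
  | aaaab => aaab => aab => ab => b
  | aaaabbbb => aaabbbb => aabbbb => abbbb => bbbb
  | aabbababbbab => abbababbbab => bbababbbab => baabbbab => babbbab => abbab => bbab => ba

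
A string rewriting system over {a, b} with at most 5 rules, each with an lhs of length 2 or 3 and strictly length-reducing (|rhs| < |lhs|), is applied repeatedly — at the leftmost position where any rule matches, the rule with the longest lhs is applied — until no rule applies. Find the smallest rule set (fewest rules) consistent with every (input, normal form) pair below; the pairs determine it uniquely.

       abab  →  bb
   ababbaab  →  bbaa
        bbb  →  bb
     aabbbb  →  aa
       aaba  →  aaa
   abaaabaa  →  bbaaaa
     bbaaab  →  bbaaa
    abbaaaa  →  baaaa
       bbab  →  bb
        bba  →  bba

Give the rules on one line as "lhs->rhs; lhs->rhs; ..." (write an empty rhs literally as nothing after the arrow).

  | abab => bbb => bb
  | ababbaab => bbbbaab => bbbaab => bbaab => bbaa
  | bbb => bb
  | aabbbb => aabbb => aabb => aab => aa

aab->aa; ab->; aba->bb; bbb->bb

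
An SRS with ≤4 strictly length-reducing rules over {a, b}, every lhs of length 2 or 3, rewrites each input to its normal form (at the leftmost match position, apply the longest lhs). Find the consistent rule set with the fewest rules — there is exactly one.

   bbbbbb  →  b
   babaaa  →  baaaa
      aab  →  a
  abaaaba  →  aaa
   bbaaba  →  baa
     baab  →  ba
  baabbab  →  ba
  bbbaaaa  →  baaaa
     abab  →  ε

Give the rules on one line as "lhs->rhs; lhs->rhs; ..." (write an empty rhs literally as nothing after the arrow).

ab->; bab->ba; bb->b

  | bbbbbb => bbbbb => bbbb => bbb => bb => b
  | babaaa => baaaa
  | aab => a
  | abaaaba => aaaba => aaa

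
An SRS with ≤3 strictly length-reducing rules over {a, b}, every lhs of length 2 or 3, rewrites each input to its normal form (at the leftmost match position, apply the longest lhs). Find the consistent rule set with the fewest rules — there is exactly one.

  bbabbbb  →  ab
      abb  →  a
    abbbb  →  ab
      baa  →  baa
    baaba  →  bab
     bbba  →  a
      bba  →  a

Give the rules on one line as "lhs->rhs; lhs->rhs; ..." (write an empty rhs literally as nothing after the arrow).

  | bbabbbb => abbbb => ab
  | abb => a
  | abbbb => ab
  | baa

aba->b; bb->; bbb->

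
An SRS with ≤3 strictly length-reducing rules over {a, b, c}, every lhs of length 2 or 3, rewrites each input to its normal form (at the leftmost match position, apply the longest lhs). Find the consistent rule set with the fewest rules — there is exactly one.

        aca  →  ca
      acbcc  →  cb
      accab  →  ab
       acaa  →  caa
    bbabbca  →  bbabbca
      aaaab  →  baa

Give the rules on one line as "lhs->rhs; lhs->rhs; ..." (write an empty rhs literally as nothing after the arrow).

  | aca => ca
  | acbcc => cbcc => cb
  | accab => ccab => ab
  | acaa => caa

aab->ba; ac->c; cc->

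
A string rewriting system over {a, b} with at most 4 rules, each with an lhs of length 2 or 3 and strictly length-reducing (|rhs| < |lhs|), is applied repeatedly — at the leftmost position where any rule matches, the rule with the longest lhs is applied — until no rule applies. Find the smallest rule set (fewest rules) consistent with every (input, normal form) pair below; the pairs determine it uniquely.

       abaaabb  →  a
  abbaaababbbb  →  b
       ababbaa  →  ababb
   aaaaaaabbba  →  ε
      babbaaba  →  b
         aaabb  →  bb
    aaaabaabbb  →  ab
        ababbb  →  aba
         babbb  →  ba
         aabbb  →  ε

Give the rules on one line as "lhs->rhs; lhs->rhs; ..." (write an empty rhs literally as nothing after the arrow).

  | abaaabb => abbb => a
  | abbaaababbbb => abbbabbbb => aabbbb => bbbb => b
  | ababbaa => ababb
  | aaaaaaabbba => aaaabbba => abbba => aa => ε

aa->; aaa->; bbb->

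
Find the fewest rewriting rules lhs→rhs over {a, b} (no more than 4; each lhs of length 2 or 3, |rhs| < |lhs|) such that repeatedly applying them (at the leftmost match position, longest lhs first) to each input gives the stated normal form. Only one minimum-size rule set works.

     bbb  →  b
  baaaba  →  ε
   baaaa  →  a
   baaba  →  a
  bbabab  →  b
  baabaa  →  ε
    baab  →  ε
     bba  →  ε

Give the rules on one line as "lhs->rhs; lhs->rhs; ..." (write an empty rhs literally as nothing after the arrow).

  | bbb => bb => b
  | baaaba => aaba => ba => ε
  | baaaa => aaa => a
  | baaba => aba => a

aa->; ab->; ba->; bb->b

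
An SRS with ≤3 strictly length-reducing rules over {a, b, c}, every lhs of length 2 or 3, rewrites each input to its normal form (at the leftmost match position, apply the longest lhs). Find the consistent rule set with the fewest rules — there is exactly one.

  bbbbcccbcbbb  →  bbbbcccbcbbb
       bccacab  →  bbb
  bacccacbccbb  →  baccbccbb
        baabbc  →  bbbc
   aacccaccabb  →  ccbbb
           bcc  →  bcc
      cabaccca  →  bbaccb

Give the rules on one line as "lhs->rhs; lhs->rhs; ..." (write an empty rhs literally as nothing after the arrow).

  | bbbbcccbcbbb
  | bccacab => bcab => bbb
  | bacccacbccbb => baccbccbb
  | baabbc => bbbc

aa->; ca->b; cac->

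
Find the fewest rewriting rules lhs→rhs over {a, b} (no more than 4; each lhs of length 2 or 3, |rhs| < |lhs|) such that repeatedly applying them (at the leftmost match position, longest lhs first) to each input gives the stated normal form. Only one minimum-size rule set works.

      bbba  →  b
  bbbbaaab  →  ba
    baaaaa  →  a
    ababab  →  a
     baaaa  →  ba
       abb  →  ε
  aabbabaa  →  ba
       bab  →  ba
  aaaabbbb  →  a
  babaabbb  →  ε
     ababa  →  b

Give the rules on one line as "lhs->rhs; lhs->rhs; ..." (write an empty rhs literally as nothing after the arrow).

  | bbba => aba => aa => b
  | bbbbaaab => abbaaab => aaab => bab => ba
  | baaaaa => bbaaa => aaaa => baa => bb => a
  | ababab => aabab => bbab => aab => bb => a

aa->b; ab->a; abb->; bb->a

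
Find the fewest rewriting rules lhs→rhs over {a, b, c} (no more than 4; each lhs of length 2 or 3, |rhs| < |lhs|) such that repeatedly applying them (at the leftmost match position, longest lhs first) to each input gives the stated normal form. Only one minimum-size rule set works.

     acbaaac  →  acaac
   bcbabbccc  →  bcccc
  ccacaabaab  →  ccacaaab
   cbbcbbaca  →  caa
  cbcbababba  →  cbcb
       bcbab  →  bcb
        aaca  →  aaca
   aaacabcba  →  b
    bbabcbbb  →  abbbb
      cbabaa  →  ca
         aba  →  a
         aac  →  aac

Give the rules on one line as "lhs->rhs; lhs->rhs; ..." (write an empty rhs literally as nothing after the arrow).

  | acbaaac => acaac
  | bcbabbccc => bcbbccc => bcabcc => bcccc
  | ccacaabaab => ccacaaab
  | cbbcbbaca => cabbbaca => cabbca => caaba => caa

abc->cc; acc->b; ba->; bbc->ab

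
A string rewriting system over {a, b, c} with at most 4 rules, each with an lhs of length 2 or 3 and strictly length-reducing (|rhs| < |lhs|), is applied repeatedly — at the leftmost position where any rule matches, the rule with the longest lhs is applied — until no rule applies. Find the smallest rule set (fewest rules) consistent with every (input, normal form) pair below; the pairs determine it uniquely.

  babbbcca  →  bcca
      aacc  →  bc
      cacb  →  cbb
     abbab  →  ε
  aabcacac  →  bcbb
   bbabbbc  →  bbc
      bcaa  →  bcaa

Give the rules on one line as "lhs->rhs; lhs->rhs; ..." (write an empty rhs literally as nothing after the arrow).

ab->b; ac->b; bbb->

  | babbbcca => bbbbcca => bcca
  | aacc => abc => bc
  | cacb => cbb
  | abbab => bbab => bbb => ε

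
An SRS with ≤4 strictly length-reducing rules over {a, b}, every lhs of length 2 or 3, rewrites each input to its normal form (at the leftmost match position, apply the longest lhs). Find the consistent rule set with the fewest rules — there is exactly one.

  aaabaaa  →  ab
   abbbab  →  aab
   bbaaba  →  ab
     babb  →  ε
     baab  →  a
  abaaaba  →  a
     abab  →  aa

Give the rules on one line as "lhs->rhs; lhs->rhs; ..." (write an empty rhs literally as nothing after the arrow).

aaa->a; ba->b; bb->a; bbb->

  | aaabaaa => abaaa => abaa => aba => ab
  | abbbab => aab
  | bbaaba => aaaba => aba => ab
  | babb => bbb => ε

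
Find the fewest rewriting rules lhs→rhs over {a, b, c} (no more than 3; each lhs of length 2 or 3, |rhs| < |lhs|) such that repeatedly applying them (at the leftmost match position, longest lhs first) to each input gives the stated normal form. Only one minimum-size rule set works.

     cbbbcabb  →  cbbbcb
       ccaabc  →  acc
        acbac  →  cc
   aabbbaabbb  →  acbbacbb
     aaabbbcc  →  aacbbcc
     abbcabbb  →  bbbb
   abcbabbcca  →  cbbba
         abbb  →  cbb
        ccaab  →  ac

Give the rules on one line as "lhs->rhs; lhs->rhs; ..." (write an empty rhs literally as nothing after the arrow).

ab->c; ca->a; cba->b

  | cbbbcabb => cbbbabb => cbbbcb
  | ccaabc => caabc => aabc => acc
  | acbac => abc => cc
  | aabbbaabbb => acbbaabbb => acbbacbb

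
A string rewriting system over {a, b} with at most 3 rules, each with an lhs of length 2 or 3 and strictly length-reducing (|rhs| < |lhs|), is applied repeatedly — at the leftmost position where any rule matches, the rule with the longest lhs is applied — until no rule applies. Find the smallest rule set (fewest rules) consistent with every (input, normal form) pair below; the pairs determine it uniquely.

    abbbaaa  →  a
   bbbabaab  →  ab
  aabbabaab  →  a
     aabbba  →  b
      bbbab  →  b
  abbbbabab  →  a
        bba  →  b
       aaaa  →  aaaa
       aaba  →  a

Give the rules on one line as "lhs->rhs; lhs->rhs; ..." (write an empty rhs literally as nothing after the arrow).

aab->; ba->; bab->a

  | abbbaaa => abbaa => aba => a
  | bbbabaab => bbaaab => baab => ab
  | aabbabaab => babaab => aaab => a
  | aabbba => bba => b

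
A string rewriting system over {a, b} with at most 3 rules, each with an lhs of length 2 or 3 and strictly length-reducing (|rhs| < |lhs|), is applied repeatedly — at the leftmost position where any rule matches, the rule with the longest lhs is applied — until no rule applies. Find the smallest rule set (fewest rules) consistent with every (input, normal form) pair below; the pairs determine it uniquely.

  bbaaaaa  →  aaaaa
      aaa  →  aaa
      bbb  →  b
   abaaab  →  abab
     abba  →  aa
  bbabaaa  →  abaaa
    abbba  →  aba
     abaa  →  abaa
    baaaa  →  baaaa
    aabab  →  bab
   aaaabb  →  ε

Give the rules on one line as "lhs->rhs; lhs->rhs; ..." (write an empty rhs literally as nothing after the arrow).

  | bbaaaaa => aaaaa
  | aaa
  | bbb => b
  | abaaab => abab

aab->b; bb->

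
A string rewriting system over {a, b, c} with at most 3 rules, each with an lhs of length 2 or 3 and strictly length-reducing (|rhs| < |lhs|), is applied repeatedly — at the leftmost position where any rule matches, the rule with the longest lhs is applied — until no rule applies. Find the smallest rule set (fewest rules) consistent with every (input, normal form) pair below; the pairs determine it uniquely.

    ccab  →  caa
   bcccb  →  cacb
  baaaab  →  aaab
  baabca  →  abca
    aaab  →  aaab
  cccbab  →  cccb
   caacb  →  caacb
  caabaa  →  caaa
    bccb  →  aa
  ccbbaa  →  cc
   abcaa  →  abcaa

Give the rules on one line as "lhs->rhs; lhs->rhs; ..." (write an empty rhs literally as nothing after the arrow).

  | ccab => caa
  | bcccb => cacb
  | baaaab => aaab
  | baabca => abca

ba->; bcc->ca; cab->aa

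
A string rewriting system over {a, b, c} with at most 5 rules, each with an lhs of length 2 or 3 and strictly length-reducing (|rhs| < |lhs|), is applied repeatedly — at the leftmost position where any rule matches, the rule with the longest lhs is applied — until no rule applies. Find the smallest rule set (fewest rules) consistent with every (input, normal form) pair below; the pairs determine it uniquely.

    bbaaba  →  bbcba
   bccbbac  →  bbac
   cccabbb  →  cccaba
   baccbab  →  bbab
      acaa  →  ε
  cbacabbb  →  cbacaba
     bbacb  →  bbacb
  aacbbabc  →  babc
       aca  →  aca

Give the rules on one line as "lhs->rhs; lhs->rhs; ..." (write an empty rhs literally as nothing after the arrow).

aa->c; acc->; bbb->ba; ccb->

  | bbaaba => bbcba
  | bccbbac => bbac
  | cccabbb => cccaba
  | baccbab => bbab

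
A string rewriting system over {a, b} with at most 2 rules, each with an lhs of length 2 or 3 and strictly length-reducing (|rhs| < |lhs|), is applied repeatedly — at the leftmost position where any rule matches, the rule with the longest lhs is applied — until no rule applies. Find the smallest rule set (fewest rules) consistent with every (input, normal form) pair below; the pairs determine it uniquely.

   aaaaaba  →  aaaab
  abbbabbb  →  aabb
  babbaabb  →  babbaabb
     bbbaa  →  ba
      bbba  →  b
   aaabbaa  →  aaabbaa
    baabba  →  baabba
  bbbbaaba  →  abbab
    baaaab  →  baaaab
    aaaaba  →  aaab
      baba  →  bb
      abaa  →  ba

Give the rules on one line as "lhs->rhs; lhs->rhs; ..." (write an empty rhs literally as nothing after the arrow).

aba->b; bbb->ab

  | aaaaaba => aaaab
  | abbbabbb => aababbb => abbbb => aabb
  | babbaabb
  | bbbaa => abaa => ba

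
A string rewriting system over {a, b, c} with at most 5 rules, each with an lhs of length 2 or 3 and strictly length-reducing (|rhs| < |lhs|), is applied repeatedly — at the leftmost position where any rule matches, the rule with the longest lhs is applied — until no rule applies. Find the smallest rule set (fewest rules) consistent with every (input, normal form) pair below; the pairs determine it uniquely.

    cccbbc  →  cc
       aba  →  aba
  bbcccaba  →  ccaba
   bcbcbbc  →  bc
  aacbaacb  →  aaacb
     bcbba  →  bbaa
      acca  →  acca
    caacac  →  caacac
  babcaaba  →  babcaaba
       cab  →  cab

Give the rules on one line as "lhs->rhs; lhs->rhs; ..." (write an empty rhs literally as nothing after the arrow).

bbc->; cba->; cbb->ba; cbc->cc

  | cccbbc => ccbac => cc
  | aba
  | bbcccaba => ccaba
  | bcbcbbc => bccbbc => bcbac => bc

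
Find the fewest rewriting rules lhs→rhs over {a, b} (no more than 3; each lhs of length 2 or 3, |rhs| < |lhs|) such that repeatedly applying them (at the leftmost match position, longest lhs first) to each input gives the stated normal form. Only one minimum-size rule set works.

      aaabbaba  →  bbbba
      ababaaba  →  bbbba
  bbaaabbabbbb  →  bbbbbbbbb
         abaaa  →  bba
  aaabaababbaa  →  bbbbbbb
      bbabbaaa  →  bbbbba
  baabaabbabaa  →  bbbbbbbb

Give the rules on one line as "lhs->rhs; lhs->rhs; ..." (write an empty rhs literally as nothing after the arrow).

  | aaabbaba => babbaba => bbbaba => bbbba
  | ababaaba => babaaba => bbaaba => bbbba
  | bbaaabbabbbb => bbbabbabbbb => bbbbbabbbb => bbbbbbbbb
  | abaaa => baaa => bba

aa->b; ab->b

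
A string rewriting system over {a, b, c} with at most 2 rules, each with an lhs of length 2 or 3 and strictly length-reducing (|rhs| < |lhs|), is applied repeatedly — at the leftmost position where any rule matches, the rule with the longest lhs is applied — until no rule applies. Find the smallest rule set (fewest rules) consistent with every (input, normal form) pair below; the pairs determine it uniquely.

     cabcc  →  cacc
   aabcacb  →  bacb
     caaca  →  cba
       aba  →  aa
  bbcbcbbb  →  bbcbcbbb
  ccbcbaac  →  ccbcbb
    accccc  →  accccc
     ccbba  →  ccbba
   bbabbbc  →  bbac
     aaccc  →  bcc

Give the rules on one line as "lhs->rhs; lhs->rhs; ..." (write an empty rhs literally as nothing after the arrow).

  | cabcc => cacc
  | aabcacb => aacacb => bacb
  | caaca => cba
  | aba => aa

aac->b; ab->a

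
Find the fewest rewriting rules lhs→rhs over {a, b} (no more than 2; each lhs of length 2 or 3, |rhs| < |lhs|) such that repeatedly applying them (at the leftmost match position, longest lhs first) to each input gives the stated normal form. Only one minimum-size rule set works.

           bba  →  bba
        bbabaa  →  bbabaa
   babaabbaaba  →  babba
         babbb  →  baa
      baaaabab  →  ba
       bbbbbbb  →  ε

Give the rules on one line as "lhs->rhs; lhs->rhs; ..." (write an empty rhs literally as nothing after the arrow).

  | bba
  | bbabaa
  | babaabbaaba => babbaaba => babba
  | babbb => baa

aab->; bbb->a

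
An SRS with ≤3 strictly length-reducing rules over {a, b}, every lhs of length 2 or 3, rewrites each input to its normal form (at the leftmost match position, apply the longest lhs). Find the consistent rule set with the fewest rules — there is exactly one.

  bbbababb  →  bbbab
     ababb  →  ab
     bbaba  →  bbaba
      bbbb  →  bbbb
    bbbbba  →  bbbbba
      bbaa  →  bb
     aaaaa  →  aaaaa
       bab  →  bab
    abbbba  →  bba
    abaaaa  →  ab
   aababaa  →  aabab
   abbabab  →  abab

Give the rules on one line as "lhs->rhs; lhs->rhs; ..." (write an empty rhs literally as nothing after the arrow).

  | bbbababb => bbbab
  | ababb => ab
  | bbaba
  | bbbb

abb->; baa->b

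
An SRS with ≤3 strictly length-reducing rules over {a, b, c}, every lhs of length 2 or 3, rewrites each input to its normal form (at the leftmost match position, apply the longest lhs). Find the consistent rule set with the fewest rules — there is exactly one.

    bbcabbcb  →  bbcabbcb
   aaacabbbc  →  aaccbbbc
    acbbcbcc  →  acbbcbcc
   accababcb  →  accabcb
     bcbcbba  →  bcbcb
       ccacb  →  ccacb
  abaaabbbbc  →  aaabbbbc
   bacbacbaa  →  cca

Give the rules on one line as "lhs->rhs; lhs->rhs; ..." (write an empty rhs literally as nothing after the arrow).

  | bbcabbcb
  | aaacabbbc => aaccbbbc
  | acbbcbcc
  | accababcb => accabcb

aca->cc; ba->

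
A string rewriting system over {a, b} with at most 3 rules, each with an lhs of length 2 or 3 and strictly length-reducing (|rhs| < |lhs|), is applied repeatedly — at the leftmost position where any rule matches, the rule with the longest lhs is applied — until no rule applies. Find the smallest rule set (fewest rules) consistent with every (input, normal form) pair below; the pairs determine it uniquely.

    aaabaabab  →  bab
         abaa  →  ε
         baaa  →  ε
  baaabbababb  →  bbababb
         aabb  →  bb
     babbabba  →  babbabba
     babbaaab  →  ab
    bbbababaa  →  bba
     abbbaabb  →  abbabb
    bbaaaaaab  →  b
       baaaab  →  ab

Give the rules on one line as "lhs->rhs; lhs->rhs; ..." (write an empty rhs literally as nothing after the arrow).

aa->; baa->a

  | aaabaabab => abaabab => aabab => bab
  | abaa => aa => ε
  | baaa => aa => ε
  | baaabbababb => aabbababb => bbababb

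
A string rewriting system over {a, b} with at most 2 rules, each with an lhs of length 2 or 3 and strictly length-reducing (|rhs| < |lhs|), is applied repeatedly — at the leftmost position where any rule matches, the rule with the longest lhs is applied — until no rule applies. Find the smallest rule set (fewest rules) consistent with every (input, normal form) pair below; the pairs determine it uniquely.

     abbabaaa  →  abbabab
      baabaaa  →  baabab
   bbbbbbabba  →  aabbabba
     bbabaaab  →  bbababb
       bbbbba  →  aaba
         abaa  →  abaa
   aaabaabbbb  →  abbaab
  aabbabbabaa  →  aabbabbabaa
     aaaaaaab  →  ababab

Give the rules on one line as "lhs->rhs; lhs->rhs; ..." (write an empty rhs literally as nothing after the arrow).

aaa->ab; bbb->ab

  | abbabaaa => abbabab
  | baabaaa => baabab
  | bbbbbbabba => abbbbabba => aabbabba
  | bbabaaab => bbababb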